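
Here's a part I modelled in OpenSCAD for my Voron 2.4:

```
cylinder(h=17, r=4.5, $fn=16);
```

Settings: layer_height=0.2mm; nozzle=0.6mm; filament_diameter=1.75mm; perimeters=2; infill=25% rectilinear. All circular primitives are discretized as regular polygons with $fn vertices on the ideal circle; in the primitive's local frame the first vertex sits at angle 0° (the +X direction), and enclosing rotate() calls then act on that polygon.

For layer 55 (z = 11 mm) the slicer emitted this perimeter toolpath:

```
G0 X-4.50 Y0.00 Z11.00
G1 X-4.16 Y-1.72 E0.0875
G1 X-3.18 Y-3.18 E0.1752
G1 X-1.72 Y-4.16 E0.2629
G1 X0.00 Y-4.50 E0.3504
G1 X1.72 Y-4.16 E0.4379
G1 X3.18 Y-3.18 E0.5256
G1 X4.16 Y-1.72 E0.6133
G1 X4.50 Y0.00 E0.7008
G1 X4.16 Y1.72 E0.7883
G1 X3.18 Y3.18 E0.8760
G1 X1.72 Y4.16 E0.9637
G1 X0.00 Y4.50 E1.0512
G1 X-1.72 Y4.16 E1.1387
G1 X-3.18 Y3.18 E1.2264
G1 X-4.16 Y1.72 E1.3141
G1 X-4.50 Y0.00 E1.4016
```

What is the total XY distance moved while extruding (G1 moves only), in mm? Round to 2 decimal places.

Sum the Euclidean lengths of each G1 segment: total = 28.09 mm.

28.09 mm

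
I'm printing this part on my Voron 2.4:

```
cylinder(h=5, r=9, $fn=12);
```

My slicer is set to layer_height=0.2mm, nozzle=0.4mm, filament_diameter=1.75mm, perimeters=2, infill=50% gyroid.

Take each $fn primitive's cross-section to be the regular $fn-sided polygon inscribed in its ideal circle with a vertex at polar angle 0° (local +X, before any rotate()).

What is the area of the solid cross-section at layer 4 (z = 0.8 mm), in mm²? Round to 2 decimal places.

243.00 mm²

At z = 0.8 mm: the r=9 cylinder gives a regular 12-gon of circumradius 9 (constant along its height) (area = (12/2)·9.000²·sin(360°/12) = 243.00 mm²). Overall, the cross-section is a single solid region. Net area = 243.00 mm².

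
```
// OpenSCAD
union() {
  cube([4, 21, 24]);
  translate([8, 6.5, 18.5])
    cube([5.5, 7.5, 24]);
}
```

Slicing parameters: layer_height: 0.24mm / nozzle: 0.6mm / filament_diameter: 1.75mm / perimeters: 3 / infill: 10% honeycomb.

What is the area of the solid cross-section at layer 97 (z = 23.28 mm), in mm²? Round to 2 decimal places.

At z = 23.28 mm: the cube (footprint 4×21) is included at this height (area 84.00 mm²); the 5.5×7.5 cube at (8, 6.5) contributes its full rectangle (area 41.25 mm²); Taking the union: the 2 present regions are separate (no shared area or edge), so areas and boundary lengths simply add and each stays a separate island — area = 125.25 mm². Overall, the cross-section has 2 separate islands. Net area = 125.25 mm².

125.25 mm²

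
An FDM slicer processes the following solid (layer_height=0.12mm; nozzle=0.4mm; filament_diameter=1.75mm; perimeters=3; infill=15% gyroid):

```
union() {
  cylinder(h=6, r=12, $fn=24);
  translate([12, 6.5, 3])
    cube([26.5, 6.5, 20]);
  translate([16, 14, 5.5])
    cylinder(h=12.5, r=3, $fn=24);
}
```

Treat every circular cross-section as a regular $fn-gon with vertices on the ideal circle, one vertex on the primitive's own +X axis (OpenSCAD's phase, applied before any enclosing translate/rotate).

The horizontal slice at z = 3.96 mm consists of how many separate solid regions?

At z = 3.96 mm: the r=12 cylinder contributes a regular 24-gon of circumradius 12; the cube at (12, 6.5) (footprint 26.5×6.5) is included at this height; the cylinder at (16, 14) is absent (z outside [5.5, 18]); Combining (union): the 2 present regions are separate (no shared area or edge), so areas and boundary lengths simply add and each stays a separate island — 2 connected regions. The result has 2 disconnected regions.

2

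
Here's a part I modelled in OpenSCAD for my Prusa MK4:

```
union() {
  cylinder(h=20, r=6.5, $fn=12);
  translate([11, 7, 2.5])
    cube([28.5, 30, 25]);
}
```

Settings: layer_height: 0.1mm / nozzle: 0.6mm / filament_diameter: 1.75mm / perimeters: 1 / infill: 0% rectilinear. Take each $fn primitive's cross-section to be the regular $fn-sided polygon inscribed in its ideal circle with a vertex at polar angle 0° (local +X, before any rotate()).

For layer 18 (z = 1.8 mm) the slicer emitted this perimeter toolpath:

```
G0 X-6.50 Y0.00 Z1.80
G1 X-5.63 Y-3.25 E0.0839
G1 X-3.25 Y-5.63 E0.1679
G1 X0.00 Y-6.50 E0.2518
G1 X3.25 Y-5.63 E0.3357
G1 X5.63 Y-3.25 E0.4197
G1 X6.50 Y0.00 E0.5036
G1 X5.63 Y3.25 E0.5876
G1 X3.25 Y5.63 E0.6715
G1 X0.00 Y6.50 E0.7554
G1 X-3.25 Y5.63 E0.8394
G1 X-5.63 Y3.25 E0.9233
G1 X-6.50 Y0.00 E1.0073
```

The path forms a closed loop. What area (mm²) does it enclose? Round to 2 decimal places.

126.77 mm²

Apply the shoelace formula to the sequence of (X, Y) vertices; enclosed area = 126.77 mm².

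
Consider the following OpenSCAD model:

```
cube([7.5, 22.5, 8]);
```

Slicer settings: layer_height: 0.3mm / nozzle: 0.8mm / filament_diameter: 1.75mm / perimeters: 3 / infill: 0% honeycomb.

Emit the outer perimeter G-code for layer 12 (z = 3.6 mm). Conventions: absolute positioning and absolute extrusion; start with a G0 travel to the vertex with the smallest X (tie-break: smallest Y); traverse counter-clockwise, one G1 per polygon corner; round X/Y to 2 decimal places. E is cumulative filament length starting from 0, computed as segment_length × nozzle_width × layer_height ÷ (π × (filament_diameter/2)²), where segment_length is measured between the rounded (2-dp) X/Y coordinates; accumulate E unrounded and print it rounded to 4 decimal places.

G0 X0.00 Y0.00 Z3.60
G1 X7.50 Y0.00 E0.7484
G1 X7.50 Y22.50 E2.9934
G1 X0.00 Y22.50 E3.7418
G1 X0.00 Y0.00 E5.9868

At z = 3.6 mm: the cube is present — its section is the full 7.5×22.5 rectangle. The outline is a single polygon with 4 vertices. Extrusion per mm of travel: 0.8 × 0.3 / (π × 0.875²) = 0.099780. Accumulating E over each segment gives final E = 5.9868.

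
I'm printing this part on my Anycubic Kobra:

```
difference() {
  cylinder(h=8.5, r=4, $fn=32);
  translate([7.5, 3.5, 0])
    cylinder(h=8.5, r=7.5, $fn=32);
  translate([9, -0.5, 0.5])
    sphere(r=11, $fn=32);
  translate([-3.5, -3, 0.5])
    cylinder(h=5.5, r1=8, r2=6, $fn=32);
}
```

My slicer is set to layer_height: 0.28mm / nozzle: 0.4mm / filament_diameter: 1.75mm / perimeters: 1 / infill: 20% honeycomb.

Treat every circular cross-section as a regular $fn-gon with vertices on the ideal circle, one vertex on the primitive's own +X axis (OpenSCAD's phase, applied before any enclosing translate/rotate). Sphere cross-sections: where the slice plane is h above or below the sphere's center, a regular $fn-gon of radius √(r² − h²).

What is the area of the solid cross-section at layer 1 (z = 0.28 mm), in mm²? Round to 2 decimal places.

11.56 mm²

At z = 0.28 mm: the r=4 cylinder gives a regular 32-gon of circumradius 4 (constant along its height) (area = (32/2)·4.000²·sin(360°/32) = 49.94 mm²); the r=7.5 cylinder at (7.5, 3.5) contributes a regular 32-gon of circumradius 7.5 (area = (32/2)·7.500²·sin(360°/32) = 175.58 mm²); the sphere at (9, -0.5): section is a regular 32-gon, circumradius = √(r²−h²) = √(11²−0.22²) = 10.998 (area = (32/2)·10.998²·sin(360°/32) = 377.54 mm²); the cone at (-3.5, -3) does not reach this height (z outside [0.5, 6]); Taking the first minus the rest: starting from the r=4 cylinder (49.94 mm²), the r=7.5 cylinder at (7.5, 3.5) partially overlaps it — only the 16.15 mm² overlap (of its 175.58 mm²) is removed, clipping the outline; the r=11 sphere at (9, -0.5) partially overlaps it — only the 22.23 mm² overlap (of its 377.54 mm²) is removed, clipping the outline — area = 11.56 mm². Overall, the cross-section is a single solid region. Net area = 11.56 mm².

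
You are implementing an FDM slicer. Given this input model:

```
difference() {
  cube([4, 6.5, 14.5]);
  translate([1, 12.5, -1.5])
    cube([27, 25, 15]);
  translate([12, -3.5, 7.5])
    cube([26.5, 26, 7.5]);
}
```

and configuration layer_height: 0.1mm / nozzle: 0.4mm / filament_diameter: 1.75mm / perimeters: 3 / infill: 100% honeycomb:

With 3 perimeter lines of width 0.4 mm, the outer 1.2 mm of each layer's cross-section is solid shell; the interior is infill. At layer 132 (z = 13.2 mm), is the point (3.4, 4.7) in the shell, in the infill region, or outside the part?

At z = 13.2 mm: the cube (footprint 4×6.5) is included at this height; the cube at (1, 12.5) (footprint 27×25) is included at this height; the cube at (12, -3.5) is present — its section is the full 26.5×26 rectangle; After the difference (first − rest): starting from the 4×6.5 cube, the 27×25 cube at (1, 12.5) misses the remaining region (no effect); the 26.5×26 cube at (12, -3.5) misses the remaining region (no effect) — 1 connected region. Overall, the cross-section is a single solid region. The nearest boundary edge runs (4.00, 6.50)→(4.00, 0.00); distance from the point to it = 0.60 mm. The point is inside the cross-section, 0.60 mm from the nearest boundary — within the 1.2 mm shell band (3 × 0.4).

shell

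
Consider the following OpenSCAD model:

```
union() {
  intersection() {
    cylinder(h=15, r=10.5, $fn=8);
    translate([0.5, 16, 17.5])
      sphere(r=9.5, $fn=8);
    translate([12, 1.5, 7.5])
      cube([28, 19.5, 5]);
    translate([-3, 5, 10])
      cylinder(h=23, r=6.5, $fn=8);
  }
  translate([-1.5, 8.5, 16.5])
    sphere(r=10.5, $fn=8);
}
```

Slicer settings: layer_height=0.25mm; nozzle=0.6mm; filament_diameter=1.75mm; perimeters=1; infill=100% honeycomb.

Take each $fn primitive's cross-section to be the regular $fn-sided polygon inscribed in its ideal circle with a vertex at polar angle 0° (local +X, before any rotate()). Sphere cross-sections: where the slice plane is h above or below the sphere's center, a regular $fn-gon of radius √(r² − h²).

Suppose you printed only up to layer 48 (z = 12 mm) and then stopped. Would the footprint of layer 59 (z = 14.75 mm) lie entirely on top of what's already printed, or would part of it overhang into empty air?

Compare the two slices. At z = 12: the cylinder: section is a regular 8-gon, circumradius r=10.5 (area = (8/2)·10.500²·sin(360°/8) = 311.83 mm²); the sphere at (0.5, 16): section is a regular 8-gon, circumradius = √(r²−h²) = √(9.5²−5.5²) = 7.746 (area = (8/2)·7.746²·sin(360°/8) = 169.71 mm²); the 28×19.5 cube at (12, 1.5) contributes its full rectangle (area 546.00 mm²); the cylinder at (-3, 5): section is a regular 8-gon, circumradius r=6.5 (area = (8/2)·6.500²·sin(360°/8) = 119.50 mm²); Taking the intersection: the r=9.5 sphere at (0.5, 16) partially overlaps the r=10.5 cylinder; clipping to the common part keeps 6.04 mm²; the 28×19.5 cube at (12, 1.5) does not overlap the running intersection (empty); the r=6.5 cylinder at (-3, 5) does not overlap the running intersection (empty) — nothing remains; the r=10.5 sphere at (-1.5, 8.5) slices to a regular 8-gon of circumradius 9.487 (√(r²−h²) with h=4.5 from center) (area = (8/2)·9.487²·sin(360°/8) = 254.56 mm²); Taking the union: only the r=10.5 sphere at (-1.5, 8.5) is present, so the union is just that shape — area = 254.56 mm². At z = 14.75: the r=10.5 cylinder contributes a regular 8-gon of circumradius 10.5 (area = (8/2)·10.500²·sin(360°/8) = 311.83 mm²); the sphere at (0.5, 16): section is a regular 8-gon, circumradius = √(r²−h²) = √(9.5²−2.75²) = 9.093 (area = (8/2)·9.093²·sin(360°/8) = 233.88 mm²); the cube at (12, 1.5) is absent (z outside [7.5, 12.5]); the r=6.5 cylinder at (-3, 5) gives a regular 8-gon of circumradius 6.5 (constant along its height) (area = (8/2)·6.500²·sin(360°/8) = 119.50 mm²); Keeping only the common overlap: at least one operand is absent at this height, so nothing remains; the sphere at (-1.5, 8.5): section is a regular 8-gon, circumradius = √(r²−h²) = √(10.5²−1.75²) = 10.353 (area = (8/2)·10.353²·sin(360°/8) = 303.17 mm²); Taking the union: only the r=10.5 sphere at (-1.5, 8.5) is present, so the union is just that shape — area = 303.17 mm². Checking containment: at z = 14.75 the cross-section extends beyond the z = 12 cross-section by about 48.61 mm².

part overhangs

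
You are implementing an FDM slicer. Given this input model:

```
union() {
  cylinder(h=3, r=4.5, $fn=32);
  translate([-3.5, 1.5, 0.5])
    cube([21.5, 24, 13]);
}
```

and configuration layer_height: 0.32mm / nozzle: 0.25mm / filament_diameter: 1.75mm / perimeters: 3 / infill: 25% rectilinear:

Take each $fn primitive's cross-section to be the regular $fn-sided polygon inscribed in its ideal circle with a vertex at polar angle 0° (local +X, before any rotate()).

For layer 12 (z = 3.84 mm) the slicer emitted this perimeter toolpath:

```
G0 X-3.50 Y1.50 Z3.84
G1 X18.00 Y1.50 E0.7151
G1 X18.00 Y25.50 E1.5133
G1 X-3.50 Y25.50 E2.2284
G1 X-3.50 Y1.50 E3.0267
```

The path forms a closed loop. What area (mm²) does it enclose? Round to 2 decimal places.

Apply the shoelace formula to the sequence of (X, Y) vertices; enclosed area = 516.00 mm².

516.00 mm²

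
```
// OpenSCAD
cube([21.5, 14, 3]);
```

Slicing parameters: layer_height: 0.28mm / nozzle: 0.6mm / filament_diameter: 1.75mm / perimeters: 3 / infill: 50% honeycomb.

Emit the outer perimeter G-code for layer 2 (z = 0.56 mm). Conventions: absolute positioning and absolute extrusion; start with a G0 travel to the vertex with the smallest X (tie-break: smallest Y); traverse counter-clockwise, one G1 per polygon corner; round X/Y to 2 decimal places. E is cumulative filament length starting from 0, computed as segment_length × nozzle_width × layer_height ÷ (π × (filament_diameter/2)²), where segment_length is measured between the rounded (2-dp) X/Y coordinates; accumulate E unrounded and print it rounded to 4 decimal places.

At z = 0.56 mm: the cube (footprint 21.5×14) is included at this height. The outline is a single polygon with 4 vertices. Extrusion per mm of travel: 0.6 × 0.28 / (π × 0.875²) = 0.069846. Accumulating E over each segment gives final E = 4.9591.

G0 X0.00 Y0.00 Z0.56
G1 X21.50 Y0.00 E1.5017
G1 X21.50 Y14.00 E2.4795
G1 X0.00 Y14.00 E3.9812
G1 X0.00 Y0.00 E4.9591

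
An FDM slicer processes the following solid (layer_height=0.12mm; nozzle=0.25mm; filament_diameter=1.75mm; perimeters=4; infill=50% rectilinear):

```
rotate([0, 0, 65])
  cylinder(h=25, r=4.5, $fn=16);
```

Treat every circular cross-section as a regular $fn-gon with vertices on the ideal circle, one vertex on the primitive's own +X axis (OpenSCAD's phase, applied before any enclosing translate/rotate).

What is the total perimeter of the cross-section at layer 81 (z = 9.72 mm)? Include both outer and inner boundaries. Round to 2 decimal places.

At z = 9.72 mm: the r=4.5 cylinder gives a regular 16-gon of circumradius 4.5 (constant along its height) (perimeter = 2·16·4.500·sin(180°/16) = 28.09 mm); (rotated 65° about Z; rotation is an isometry so areas/perimeters/island counts are preserved). Overall, the cross-section is a single solid region. Total boundary length (outer) = 28.09 mm.

28.09 mm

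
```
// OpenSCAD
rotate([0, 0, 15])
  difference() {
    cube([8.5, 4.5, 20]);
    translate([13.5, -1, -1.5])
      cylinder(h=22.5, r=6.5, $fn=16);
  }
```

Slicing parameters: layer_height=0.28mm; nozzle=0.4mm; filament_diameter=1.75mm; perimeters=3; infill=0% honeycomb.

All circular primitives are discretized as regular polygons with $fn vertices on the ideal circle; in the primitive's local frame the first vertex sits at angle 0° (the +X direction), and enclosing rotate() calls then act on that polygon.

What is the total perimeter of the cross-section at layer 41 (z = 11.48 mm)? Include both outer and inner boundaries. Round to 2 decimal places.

At z = 11.48 mm: the 8.5×4.5 cube contributes its full rectangle (perimeter 26.00 mm); the cylinder at (13.5, -1): section is a regular 16-gon, circumradius r=6.5 (perimeter = 2·16·6.500·sin(180°/16) = 40.58 mm); After the difference (first − rest): starting from the 8.5×4.5 cube, the r=6.5 cylinder at (13.5, -1) partially overlaps it — only the 2.47 mm² overlap (of its 129.35 mm²) is removed, clipping the outline — boundary = 25.03 mm; (rotated 15° about Z; rotation is an isometry so areas/perimeters/island counts are preserved). Overall, the cross-section is a single solid region. Total boundary length (outer) = 25.03 mm.

25.03 mm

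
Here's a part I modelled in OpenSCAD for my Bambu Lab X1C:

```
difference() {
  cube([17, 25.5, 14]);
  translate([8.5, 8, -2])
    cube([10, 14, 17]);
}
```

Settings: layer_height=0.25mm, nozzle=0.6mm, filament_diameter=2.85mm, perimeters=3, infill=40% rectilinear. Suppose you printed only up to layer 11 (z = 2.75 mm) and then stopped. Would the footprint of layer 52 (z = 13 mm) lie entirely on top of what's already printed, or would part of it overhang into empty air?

entirely on top

Compare the two slices. At z = 2.75: the 17×25.5 cube contributes its full rectangle (area 433.50 mm²); the 10×14 cube at (8.5, 8) contributes its full rectangle (area 140.00 mm²); Taking the first minus the rest: starting from the 17×25.5 cube (433.50 mm²), the 10×14 cube at (8.5, 8) partially overlaps it — only the 119.00 mm² overlap (of its 140.00 mm²) is removed, clipping the outline — area = 314.50 mm². At z = 13: the cube is present — its section is the full 17×25.5 rectangle (area 433.50 mm²); the cube at (8.5, 8) (footprint 10×14) is included at this height (area 140.00 mm²); Subtracting the remaining from the first: starting from the 17×25.5 cube (433.50 mm²), the 10×14 cube at (8.5, 8) partially overlaps it — only the 119.00 mm² overlap (of its 140.00 mm²) is removed, clipping the outline — area = 314.50 mm². Checking containment: the cross-section at z = 13 is a subset of the cross-section at z = 2.75.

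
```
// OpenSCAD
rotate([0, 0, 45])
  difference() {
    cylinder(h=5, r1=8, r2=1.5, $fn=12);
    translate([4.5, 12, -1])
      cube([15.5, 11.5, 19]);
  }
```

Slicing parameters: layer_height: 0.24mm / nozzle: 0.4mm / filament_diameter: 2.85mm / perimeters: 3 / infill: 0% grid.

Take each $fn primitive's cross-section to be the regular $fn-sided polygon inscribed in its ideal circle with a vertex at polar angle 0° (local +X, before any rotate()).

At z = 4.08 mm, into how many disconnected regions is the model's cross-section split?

At z = 4.08 mm: the cone (r1=8→r2=1.5) has section circumradius 2.696 here — a regular 12-gon; the 15.5×11.5 cube at (4.5, 12) contributes its full rectangle; Taking the first minus the rest: starting from the cone, the 15.5×11.5 cube at (4.5, 12) misses the remaining region (no effect) — 1 connected region; (rotated 45° about Z; rotation is an isometry so areas/perimeters/island counts are preserved). The result has 1 disconnected region.

1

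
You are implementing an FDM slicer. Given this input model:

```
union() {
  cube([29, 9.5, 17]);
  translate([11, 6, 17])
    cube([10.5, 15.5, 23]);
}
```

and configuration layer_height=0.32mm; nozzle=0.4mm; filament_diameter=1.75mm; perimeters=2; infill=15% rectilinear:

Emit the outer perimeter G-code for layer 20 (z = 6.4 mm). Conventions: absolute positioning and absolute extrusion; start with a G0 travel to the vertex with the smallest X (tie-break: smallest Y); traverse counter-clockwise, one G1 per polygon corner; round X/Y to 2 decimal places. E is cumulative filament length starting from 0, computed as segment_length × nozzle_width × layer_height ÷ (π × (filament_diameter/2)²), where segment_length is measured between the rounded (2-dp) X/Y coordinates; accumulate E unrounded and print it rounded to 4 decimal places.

At z = 6.4 mm: the cube (footprint 29×9.5) is included at this height; the cube at (11, 6) is not intersected at this z (z outside [17, 40]); Merging all regions: only the 29×9.5 cube is present, so the union is just that shape — 1 connected region. The outline is a single polygon with 4 vertices. Extrusion per mm of travel: 0.4 × 0.32 / (π × 0.875²) = 0.053216. Accumulating E over each segment gives final E = 4.0976.

G0 X0.00 Y0.00 Z6.40
G1 X29.00 Y0.00 E1.5433
G1 X29.00 Y9.50 E2.0488
G1 X0.00 Y9.50 E3.5921
G1 X0.00 Y0.00 E4.0976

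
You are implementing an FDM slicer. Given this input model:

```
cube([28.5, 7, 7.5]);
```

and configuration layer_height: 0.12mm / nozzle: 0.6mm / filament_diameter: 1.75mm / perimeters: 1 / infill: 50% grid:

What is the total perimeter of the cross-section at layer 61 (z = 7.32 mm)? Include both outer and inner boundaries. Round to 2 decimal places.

71.00 mm

At z = 7.32 mm: the cube is present — its section is the full 28.5×7 rectangle (perimeter 71.00 mm). Overall, the cross-section is a single solid region. Total boundary length (outer) = 71.00 mm.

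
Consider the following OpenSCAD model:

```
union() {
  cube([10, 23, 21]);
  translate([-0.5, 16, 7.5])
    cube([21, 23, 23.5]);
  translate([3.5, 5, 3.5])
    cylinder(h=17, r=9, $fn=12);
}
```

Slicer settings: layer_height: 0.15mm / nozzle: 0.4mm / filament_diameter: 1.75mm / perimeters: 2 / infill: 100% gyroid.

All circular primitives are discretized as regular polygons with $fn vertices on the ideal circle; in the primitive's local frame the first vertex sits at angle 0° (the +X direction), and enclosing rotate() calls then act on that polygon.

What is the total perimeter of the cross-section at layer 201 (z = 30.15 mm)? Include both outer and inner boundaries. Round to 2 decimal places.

At z = 30.15 mm: the cube is not intersected at this z (z outside [0, 21]); the cube at (-0.5, 16) (footprint 21×23) is included at this height (perimeter 88.00 mm); the cylinder at (3.5, 5) does not reach this height (z outside [3.5, 20.5]); Merging all regions: only the 21×23 cube at (-0.5, 16) is present, so the union is just that shape — boundary = 88.00 mm. Overall, the cross-section is a single solid region. Total boundary length (outer) = 88.00 mm.

88.00 mm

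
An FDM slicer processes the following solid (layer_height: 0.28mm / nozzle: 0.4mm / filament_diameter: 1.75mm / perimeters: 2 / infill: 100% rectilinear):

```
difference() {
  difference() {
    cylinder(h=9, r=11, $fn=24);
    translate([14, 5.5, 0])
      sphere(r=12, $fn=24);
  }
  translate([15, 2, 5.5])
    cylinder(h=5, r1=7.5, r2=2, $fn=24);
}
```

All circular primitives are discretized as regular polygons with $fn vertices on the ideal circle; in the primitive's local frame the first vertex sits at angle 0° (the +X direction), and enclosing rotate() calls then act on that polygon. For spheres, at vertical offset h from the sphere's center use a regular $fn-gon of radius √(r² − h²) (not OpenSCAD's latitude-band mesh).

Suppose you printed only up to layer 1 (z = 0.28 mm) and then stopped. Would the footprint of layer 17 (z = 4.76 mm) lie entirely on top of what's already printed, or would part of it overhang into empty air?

part overhangs

Compare the two slices. At z = 0.28: the r=11 cylinder contributes a regular 24-gon of circumradius 11 (area = (24/2)·11.000²·sin(360°/24) = 375.81 mm²); the r=12 sphere at (14, 5.5) contributes a regular 24-gon of circumradius √(12²−0.28²) = 11.997 (area = (24/2)·11.997²·sin(360°/24) = 447.00 mm²); Taking the first minus the rest: starting from the r=11 cylinder (375.81 mm²), the r=12 sphere at (14, 5.5) partially overlaps it — only the 93.26 mm² overlap (of its 447.00 mm²) is removed, clipping the outline — area = 282.55 mm²; the cone at (15, 2) is not intersected at this z (z outside [5.5, 10.5]); Taking the first minus the rest: none of the subtracted shapes is present at this height, so the result so far is unchanged — area = 282.55 mm². At z = 4.76: the cylinder: section is a regular 24-gon, circumradius r=11 (area = (24/2)·11.000²·sin(360°/24) = 375.81 mm²); the r=12 sphere at (14, 5.5) contributes a regular 24-gon of circumradius √(12²−4.76²) = 11.016 (area = (24/2)·11.016²·sin(360°/24) = 376.87 mm²); After the difference (first − rest): starting from the r=11 cylinder (375.81 mm²), the r=12 sphere at (14, 5.5) partially overlaps it — only the 75.20 mm² overlap (of its 376.87 mm²) is removed, clipping the outline — area = 300.61 mm²; the cone at (15, 2) does not reach this height (z outside [5.5, 10.5]); Subtracting the remaining from the first: none of the subtracted shapes is present at this height, so that combined region is unchanged — area = 300.61 mm². Checking containment: at z = 4.76 the cross-section extends beyond the z = 0.28 cross-section by about 18.06 mm².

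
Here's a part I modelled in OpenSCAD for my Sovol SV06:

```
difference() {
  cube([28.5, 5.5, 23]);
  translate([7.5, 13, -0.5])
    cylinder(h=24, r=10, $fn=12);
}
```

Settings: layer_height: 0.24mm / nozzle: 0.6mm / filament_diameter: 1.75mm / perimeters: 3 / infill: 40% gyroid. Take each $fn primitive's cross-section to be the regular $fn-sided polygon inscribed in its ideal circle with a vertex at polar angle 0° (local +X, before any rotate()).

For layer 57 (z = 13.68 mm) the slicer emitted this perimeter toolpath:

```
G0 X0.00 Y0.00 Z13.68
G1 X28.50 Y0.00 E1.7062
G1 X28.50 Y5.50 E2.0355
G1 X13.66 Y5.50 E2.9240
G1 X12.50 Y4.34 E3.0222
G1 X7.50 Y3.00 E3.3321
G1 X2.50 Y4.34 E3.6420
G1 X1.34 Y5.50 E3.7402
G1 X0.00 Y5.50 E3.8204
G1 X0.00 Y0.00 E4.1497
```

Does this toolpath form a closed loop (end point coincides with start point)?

yes

Start point (G0): (0.00, 0.00). End point (last G1): the path returns to the start — closed.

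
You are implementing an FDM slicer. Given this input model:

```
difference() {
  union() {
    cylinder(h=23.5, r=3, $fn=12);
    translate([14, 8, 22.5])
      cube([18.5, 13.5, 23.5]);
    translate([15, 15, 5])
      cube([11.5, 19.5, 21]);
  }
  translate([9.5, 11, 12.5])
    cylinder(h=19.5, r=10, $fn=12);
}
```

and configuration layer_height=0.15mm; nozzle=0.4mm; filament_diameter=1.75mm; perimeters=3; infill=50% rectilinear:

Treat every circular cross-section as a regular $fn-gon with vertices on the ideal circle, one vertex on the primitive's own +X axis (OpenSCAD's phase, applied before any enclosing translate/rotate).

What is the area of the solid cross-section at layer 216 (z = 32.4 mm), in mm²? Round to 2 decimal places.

249.75 mm²

At z = 32.4 mm: the cylinder does not reach this height (z outside [0, 23.5]); the cube at (14, 8) is present — its section is the full 18.5×13.5 rectangle (area 249.75 mm²); the cube at (15, 15) is absent (z outside [5, 26]); Taking the union: only the 18.5×13.5 cube at (14, 8) is present, so the union is just that shape — area = 249.75 mm²; the cylinder at (9.5, 11) is absent (z outside [12.5, 32]); Subtracting the remaining from the first: none of the subtracted shapes is present at this height, so the result so far is unchanged — area = 249.75 mm². Overall, the cross-section is a single solid region. Net area = 249.75 mm².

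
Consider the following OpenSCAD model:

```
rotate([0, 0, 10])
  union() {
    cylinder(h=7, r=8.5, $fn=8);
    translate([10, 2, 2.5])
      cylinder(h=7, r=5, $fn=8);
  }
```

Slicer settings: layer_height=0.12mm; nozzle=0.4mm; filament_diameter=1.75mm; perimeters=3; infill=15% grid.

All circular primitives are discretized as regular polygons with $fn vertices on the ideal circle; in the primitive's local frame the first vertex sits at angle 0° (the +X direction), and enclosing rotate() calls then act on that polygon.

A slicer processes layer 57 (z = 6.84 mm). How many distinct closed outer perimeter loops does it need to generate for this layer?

At z = 6.84 mm: the r=8.5 cylinder gives a regular 8-gon of circumradius 8.5 (constant along its height); the r=5 cylinder at (10, 2) gives a regular 8-gon of circumradius 5 (constant along its height); Combining (union): the regions partially overlap (shared area 13.12 mm²), so overlapping operands fuse into one piece — 1 connected region; (whole slice rotated 10° about Z — lengths, areas and connectivity unchanged). The result has 1 disconnected region.

1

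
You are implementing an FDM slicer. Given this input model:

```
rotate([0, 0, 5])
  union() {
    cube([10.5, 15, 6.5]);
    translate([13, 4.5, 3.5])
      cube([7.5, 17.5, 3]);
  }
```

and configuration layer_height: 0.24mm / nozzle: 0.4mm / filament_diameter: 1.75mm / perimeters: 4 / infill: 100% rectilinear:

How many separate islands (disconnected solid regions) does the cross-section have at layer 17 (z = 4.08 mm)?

2

At z = 4.08 mm: the cube (footprint 10.5×15) is included at this height; the 7.5×17.5 cube at (13, 4.5) contributes its full rectangle; Taking the union: the 2 present regions are separate (no shared area or edge), so areas and boundary lengths simply add and each stays a separate island — 2 connected regions; (whole slice rotated 5° about Z — lengths, areas and connectivity unchanged). Overall, the cross-section has 2 separate islands. Island count = 2.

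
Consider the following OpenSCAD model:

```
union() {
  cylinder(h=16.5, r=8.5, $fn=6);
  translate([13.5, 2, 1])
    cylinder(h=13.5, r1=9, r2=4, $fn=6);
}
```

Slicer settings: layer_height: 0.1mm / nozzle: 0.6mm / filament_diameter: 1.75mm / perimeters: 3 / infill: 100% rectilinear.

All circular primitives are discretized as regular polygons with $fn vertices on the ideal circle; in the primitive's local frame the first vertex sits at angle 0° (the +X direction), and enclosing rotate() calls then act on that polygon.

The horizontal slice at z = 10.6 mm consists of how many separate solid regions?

2

At z = 10.6 mm: the r=8.5 cylinder gives a regular 6-gon of circumradius 8.5 (constant along its height); the cone at (13.5, 2): at t=0.711 of its height the radius interpolates to r₁+(r₂−r₁)t = 5.444, giving a regular 6-gon of that circumradius; Taking the union: the 2 present regions are separate (no shared area or edge), so areas and boundary lengths simply add and each stays a separate island — 2 connected regions. The result has 2 disconnected regions.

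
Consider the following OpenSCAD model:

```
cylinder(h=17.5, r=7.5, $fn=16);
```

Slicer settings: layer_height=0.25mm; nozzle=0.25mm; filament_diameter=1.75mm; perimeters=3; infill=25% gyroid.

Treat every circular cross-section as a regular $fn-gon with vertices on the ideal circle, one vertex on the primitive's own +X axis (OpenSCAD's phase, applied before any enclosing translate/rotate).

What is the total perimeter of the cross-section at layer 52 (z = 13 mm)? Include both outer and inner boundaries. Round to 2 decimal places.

At z = 13 mm: the r=7.5 cylinder gives a regular 16-gon of circumradius 7.5 (constant along its height) (perimeter = 2·16·7.500·sin(180°/16) = 46.82 mm). Overall, the cross-section is a single solid region. Total boundary length (outer) = 46.82 mm.

46.82 mm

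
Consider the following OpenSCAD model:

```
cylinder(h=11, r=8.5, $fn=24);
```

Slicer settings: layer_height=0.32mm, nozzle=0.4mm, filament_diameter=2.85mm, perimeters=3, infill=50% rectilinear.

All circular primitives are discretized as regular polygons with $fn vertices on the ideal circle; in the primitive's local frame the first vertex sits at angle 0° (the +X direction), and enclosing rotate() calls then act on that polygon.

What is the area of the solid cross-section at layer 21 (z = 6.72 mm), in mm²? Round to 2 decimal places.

224.40 mm²

At z = 6.72 mm: the r=8.5 cylinder gives a regular 24-gon of circumradius 8.5 (constant along its height) (area = (24/2)·8.500²·sin(360°/24) = 224.40 mm²). Overall, the cross-section is a single solid region. Net area = 224.40 mm².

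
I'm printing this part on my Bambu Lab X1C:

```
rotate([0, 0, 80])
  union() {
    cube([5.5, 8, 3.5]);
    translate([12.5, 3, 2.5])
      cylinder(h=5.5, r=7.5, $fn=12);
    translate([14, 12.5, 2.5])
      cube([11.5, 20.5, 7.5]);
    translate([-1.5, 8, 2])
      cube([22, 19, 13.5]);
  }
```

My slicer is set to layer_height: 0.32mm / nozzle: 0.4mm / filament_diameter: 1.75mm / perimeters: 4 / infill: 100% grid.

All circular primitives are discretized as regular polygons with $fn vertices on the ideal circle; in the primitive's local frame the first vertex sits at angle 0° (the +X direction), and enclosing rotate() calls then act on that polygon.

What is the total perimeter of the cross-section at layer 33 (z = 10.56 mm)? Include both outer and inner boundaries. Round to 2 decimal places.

At z = 10.56 mm: the cube does not reach this height (z outside [0, 3.5]); the cylinder at (12.5, 3) does not reach this height (z outside [2.5, 8]); the cube at (14, 12.5) does not reach this height (z outside [2.5, 10]); the cube at (-1.5, 8) is present — its section is the full 22×19 rectangle (perimeter 82.00 mm); Combining (union): only the 22×19 cube at (-1.5, 8) is present, so the union is just that shape — boundary = 82.00 mm; (rotated 80° about Z; rotation is an isometry so areas/perimeters/island counts are preserved). Overall, the cross-section is a single solid region. Total boundary length (outer) = 82.00 mm.

82.00 mm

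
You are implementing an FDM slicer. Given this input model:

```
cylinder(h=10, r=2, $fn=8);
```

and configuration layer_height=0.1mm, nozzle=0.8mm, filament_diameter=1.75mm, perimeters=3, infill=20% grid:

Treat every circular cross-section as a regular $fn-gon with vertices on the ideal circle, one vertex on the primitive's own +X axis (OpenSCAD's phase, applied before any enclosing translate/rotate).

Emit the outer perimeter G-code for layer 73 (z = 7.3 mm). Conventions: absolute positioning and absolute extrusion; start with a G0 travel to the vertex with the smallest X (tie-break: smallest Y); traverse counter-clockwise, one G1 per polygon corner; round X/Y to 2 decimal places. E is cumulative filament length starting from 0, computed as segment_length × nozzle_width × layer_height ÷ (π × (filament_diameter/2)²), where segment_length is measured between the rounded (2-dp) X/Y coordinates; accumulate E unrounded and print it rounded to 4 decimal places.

At z = 7.3 mm: the r=2 cylinder contributes a regular 8-gon of circumradius 2. The outline is a single polygon with 8 vertices. Extrusion per mm of travel: 0.8 × 0.1 / (π × 0.875²) = 0.033260. Accumulating E over each segment gives final E = 0.4067.

G0 X-2.00 Y0.00 Z7.30
G1 X-1.41 Y-1.41 E0.0508
G1 X0.00 Y-2.00 E0.1017
G1 X1.41 Y-1.41 E0.1525
G1 X2.00 Y0.00 E0.2033
G1 X1.41 Y1.41 E0.2542
G1 X0.00 Y2.00 E0.3050
G1 X-1.41 Y1.41 E0.3559
G1 X-2.00 Y0.00 E0.4067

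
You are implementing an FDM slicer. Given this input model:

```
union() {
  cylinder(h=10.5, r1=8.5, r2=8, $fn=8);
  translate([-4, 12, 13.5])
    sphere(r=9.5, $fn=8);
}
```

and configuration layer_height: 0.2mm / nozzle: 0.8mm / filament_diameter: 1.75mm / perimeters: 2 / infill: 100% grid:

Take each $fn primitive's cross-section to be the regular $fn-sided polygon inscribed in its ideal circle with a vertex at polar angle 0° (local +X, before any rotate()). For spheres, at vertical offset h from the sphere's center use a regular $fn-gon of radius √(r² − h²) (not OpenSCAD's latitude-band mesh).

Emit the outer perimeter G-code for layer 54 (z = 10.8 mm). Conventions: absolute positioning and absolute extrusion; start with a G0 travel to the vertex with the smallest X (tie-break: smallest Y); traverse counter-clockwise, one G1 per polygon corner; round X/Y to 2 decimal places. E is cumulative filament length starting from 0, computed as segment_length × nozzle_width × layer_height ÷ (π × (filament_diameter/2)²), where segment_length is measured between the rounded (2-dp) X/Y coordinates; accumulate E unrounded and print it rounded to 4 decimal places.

At z = 10.8 mm: the cone is not intersected at this z (z outside [0, 10.5]); the r=9.5 sphere at (-4, 12) slices to a regular 8-gon of circumradius 9.108 (√(r²−h²) with h=2.7 from center); Taking the union: only the r=9.5 sphere at (-4, 12) is present, so the union is just that shape — 1 connected region. The outline is a single polygon with 8 vertices. Extrusion per mm of travel: 0.8 × 0.2 / (π × 0.875²) = 0.066520. Accumulating E over each segment gives final E = 3.7100.

G0 X-13.11 Y12.00 Z10.80
G1 X-10.44 Y5.56 E0.4637
G1 X-4.00 Y2.89 E0.9275
G1 X2.44 Y5.56 E1.3912
G1 X5.11 Y12.00 E1.8550
G1 X2.44 Y18.44 E2.3187
G1 X-4.00 Y21.11 E2.7825
G1 X-10.44 Y18.44 E3.2462
G1 X-13.11 Y12.00 E3.7100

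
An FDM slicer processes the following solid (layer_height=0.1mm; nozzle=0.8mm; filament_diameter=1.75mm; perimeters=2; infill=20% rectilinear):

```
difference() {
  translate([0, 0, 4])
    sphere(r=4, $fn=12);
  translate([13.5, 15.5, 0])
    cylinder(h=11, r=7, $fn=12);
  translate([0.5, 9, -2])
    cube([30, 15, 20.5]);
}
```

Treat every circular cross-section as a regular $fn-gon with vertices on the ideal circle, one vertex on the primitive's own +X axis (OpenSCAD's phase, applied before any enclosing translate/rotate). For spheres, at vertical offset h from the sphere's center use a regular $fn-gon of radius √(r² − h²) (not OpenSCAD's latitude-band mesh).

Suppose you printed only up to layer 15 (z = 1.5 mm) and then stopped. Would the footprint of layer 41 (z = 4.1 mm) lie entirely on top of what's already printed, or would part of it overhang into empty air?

part overhangs

Compare the two slices. At z = 1.5: the r=4 sphere slices to a regular 12-gon of circumradius 3.122 (√(r²−h²) with h=2.5 from center) (area = (12/2)·3.122²·sin(360°/12) = 29.25 mm²); the cylinder at (13.5, 15.5): section is a regular 12-gon, circumradius r=7 (area = (12/2)·7.000²·sin(360°/12) = 147.00 mm²); the 30×15 cube at (0.5, 9) contributes its full rectangle (area 450.00 mm²); After the difference (first − rest): starting from the r=4 sphere (29.25 mm²), the r=7 cylinder at (13.5, 15.5) misses the remaining region (no effect); the 30×15 cube at (0.5, 9) misses the remaining region (no effect) — area = 29.25 mm². At z = 4.1: the r=4 sphere slices to a regular 12-gon of circumradius 3.999 (√(r²−h²) with h=0.1 from center) (area = (12/2)·3.999²·sin(360°/12) = 47.97 mm²); the r=7 cylinder at (13.5, 15.5) gives a regular 12-gon of circumradius 7 (constant along its height) (area = (12/2)·7.000²·sin(360°/12) = 147.00 mm²); the 30×15 cube at (0.5, 9) contributes its full rectangle (area 450.00 mm²); After the difference (first − rest): starting from the r=4 sphere (47.97 mm²), the r=7 cylinder at (13.5, 15.5) misses the remaining region (no effect); the 30×15 cube at (0.5, 9) misses the remaining region (no effect) — area = 47.97 mm². Checking containment: at z = 4.1 the cross-section extends beyond the z = 1.5 cross-section by about 18.72 mm².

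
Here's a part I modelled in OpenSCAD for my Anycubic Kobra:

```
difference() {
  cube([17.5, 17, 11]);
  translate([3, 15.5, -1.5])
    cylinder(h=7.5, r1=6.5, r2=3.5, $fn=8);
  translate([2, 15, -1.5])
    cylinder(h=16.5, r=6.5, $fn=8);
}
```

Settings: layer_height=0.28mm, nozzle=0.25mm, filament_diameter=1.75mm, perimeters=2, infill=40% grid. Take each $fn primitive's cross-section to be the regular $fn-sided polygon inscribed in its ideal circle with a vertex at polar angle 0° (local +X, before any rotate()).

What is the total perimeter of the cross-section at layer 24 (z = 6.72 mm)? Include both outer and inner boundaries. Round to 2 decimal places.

67.94 mm

At z = 6.72 mm: the 17.5×17 cube contributes its full rectangle (perimeter 69.00 mm); the cone at (3, 15.5) does not reach this height (z outside [-1.5, 6]); the r=6.5 cylinder at (2, 15) gives a regular 8-gon of circumradius 6.5 (constant along its height) (perimeter = 2·8·6.500·sin(180°/8) = 39.80 mm); Subtracting the remaining from the first: starting from the 17.5×17 cube, the r=6.5 cylinder at (2, 15) partially overlaps it — only the 58.22 mm² overlap (of its 119.50 mm²) is removed, clipping the outline — boundary = 67.94 mm. Overall, the cross-section is a single solid region. Total boundary length (outer) = 67.94 mm.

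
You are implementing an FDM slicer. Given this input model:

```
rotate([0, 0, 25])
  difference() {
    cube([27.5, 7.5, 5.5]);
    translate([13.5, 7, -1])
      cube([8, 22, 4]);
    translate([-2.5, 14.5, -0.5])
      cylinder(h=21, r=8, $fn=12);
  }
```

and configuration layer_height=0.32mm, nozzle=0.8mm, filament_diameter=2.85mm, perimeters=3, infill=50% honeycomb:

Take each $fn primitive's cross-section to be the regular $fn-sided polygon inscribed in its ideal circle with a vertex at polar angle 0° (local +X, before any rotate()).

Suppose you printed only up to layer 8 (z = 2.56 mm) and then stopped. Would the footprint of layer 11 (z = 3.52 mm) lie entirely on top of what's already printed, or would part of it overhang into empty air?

part overhangs

Compare the two slices. At z = 2.56: the cube is present — its section is the full 27.5×7.5 rectangle (area 206.25 mm²); the cube at (13.5, 7) (footprint 8×22) is included at this height (area 176.00 mm²); the r=8 cylinder at (-2.5, 14.5) gives a regular 12-gon of circumradius 8 (constant along its height) (area = (12/2)·8.000²·sin(360°/12) = 192.00 mm²); Subtracting the remaining from the first: starting from the 27.5×7.5 cube (206.25 mm²), the 8×22 cube at (13.5, 7) partially overlaps it — only the 4.00 mm² overlap (of its 176.00 mm²) is removed, clipping the outline; the r=8 cylinder at (-2.5, 14.5) partially overlaps it — only the 0.20 mm² overlap (of its 192.00 mm²) is removed, clipping the outline — area = 202.05 mm²; (whole slice rotated 25° about Z — lengths, areas and connectivity unchanged). At z = 3.52: the cube is present — its section is the full 27.5×7.5 rectangle (area 206.25 mm²); the cube at (13.5, 7) is absent (z outside [-1, 3]); the cylinder at (-2.5, 14.5): section is a regular 12-gon, circumradius r=8 (area = (12/2)·8.000²·sin(360°/12) = 192.00 mm²); Subtracting the remaining from the first: starting from the 27.5×7.5 cube (206.25 mm²), the r=8 cylinder at (-2.5, 14.5) partially overlaps it — only the 0.20 mm² overlap (of its 192.00 mm²) is removed, clipping the outline — area = 206.05 mm²; (whole slice rotated 25° about Z — lengths, areas and connectivity unchanged). Checking containment: at z = 3.52 the cross-section extends beyond the z = 2.56 cross-section by about 4.00 mm².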